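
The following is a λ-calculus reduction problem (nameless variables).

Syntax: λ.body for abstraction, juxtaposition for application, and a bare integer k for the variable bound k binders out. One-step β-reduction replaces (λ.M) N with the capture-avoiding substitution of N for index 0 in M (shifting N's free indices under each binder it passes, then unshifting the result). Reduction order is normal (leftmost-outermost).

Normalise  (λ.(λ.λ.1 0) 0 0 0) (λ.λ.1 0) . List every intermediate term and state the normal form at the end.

Answer: normal form = λ.λ.1 0  (in 7 steps)

Working:
  start: (λ.(λ.λ.1 0) 0 0 0) (λ.λ.1 0)
  →1  (λ.λ.1 0) (λ.λ.1 0) (λ.λ.1 0) (λ.λ.1 0)
  →2  (λ.(λ.λ.1 0) 0) (λ.λ.1 0) (λ.λ.1 0)
  →3  (λ.λ.1 0) (λ.λ.1 0) (λ.λ.1 0)
  →4  (λ.(λ.λ.1 0) 0) (λ.λ.1 0)
  →5  (λ.λ.1 0) (λ.λ.1 0)
  →6  λ.(λ.λ.1 0) 0
  →7  λ.λ.1 0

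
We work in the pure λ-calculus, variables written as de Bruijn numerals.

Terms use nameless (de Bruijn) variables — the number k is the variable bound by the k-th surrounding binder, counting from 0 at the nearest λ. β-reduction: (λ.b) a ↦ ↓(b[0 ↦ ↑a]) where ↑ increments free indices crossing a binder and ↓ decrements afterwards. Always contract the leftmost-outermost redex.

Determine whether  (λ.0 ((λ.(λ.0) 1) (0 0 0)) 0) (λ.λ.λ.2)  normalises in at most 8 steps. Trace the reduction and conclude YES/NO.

  start: (λ.0 ((λ.(λ.0) 1) (0 0 0)) 0) (λ.λ.λ.2)
  →1  (λ.λ.λ.2) ((λ.(λ.0) (λ.λ.λ.2)) ((λ.λ.λ.2) (λ.λ.λ.2) (λ.λ.λ.2))) (λ.λ.λ.2)
  →2  (λ.λ.(λ.(λ.0) (λ.λ.λ.2)) ((λ.λ.λ.2) (λ.λ.λ.2) (λ.λ.λ.2))) (λ.λ.λ.2)
  →3  λ.(λ.(λ.0) (λ.λ.λ.2)) ((λ.λ.λ.2) (λ.λ.λ.2) (λ.λ.λ.2))
  →4  λ.(λ.0) (λ.λ.λ.2)
  →5  λ.λ.λ.λ.2

Answer: YES — reaches normal form λ.λ.λ.λ.2 in 5 ≤ 8 steps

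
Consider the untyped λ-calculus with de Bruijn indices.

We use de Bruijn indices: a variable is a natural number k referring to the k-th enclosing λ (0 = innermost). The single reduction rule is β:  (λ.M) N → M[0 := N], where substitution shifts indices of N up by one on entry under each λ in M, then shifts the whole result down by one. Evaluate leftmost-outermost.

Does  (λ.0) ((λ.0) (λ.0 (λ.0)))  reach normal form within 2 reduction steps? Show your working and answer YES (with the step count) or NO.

  start: (λ.0) ((λ.0) (λ.0 (λ.0)))
  →1  (λ.0) (λ.0 (λ.0))
  →2  λ.0 (λ.0)

Answer: YES — reaches normal form λ.0 (λ.0) in 2 ≤ 2 steps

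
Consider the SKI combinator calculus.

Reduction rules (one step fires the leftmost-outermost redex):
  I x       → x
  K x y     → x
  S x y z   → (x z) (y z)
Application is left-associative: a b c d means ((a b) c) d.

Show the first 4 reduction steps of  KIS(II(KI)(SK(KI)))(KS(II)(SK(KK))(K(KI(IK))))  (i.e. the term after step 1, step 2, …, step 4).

  start: KIS(II(KI)(SK(KI)))(KS(II)(SK(KK))(K(KI(IK))))
  step 1: I(II(KI)(SK(KI)))(KS(II)(SK(KK))(K(KI(IK))))
  step 2: II(KI)(SK(KI))(KS(II)(SK(KK))(K(KI(IK))))
  step 3: I(KI)(SK(KI))(KS(II)(SK(KK))(K(KI(IK))))
  step 4: KI(SK(KI))(KS(II)(SK(KK))(K(KI(IK))))

Answer: after 4 steps: KI(SK(KI))(KS(II)(SK(KK))(K(KI(IK))))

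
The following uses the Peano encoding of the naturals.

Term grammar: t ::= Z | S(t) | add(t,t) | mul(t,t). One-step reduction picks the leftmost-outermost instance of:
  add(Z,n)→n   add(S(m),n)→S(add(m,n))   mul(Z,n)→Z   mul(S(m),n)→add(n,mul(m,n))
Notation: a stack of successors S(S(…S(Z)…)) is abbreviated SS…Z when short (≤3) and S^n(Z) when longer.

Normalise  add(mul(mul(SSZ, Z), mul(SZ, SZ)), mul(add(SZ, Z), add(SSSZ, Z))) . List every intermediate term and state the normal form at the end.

Answer: normal form = SSSZ  (in 19 steps)

Reduction:
  start: add(mul(mul(SSZ, Z), mul(SZ, SZ)), mul(add(SZ, Z), add(SSSZ, Z)))
  step 1: add(mul(add(Z, mul(SZ, Z)), mul(SZ, SZ)), mul(add(SZ, Z), add(SSSZ, Z)))
  step 2: add(mul(mul(SZ, Z), mul(SZ, SZ)), mul(add(SZ, Z), add(SSSZ, Z)))
  step 3: add(mul(add(Z, mul(Z, Z)), mul(SZ, SZ)), mul(add(SZ, Z), add(SSSZ, Z)))
  step 4: add(mul(mul(Z, Z), mul(SZ, SZ)), mul(add(SZ, Z), add(SSSZ, Z)))
  step 5: add(mul(Z, mul(SZ, SZ)), mul(add(SZ, Z), add(SSSZ, Z)))
  step 6: add(Z, mul(add(SZ, Z), add(SSSZ, Z)))
  step 7: mul(add(SZ, Z), add(SSSZ, Z))
  step 8: mul(S(add(Z, Z)), add(SSSZ, Z))
  step 9: add(add(SSSZ, Z), mul(add(Z, Z), add(SSSZ, Z)))
  step 10: add(S(add(SSZ, Z)), mul(add(Z, Z), add(SSSZ, Z)))
  step 11: S(add(add(SSZ, Z), mul(add(Z, Z), add(SSSZ, Z))))
  step 12: S(add(S(add(SZ, Z)), mul(add(Z, Z), add(SSSZ, Z))))
  step 13: S(S(add(add(SZ, Z), mul(add(Z, Z), add(SSSZ, Z)))))
  step 14: S(S(add(S(add(Z, Z)), mul(add(Z, Z), add(SSSZ, Z)))))
  step 15: S(S(S(add(add(Z, Z), mul(add(Z, Z), add(SSSZ, Z))))))
  step 16: S(S(S(add(Z, mul(add(Z, Z), add(SSSZ, Z))))))
  step 17: S(S(S(mul(add(Z, Z), add(SSSZ, Z)))))
  step 18: S(S(S(mul(Z, add(SSSZ, Z)))))
  step 19: SSSZ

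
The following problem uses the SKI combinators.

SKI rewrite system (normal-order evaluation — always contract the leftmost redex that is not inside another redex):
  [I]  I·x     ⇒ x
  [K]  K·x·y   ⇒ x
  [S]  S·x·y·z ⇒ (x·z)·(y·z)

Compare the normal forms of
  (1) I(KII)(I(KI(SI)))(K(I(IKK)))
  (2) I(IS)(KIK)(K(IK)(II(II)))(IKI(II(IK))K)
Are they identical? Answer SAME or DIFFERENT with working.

Term A:
  start: I(KII)(I(KI(SI)))(K(I(IKK)))
  [1] KII(I(KI(SI)))(K(I(IKK)))
  [2] I(I(KI(SI)))(K(I(IKK)))
  [3] I(KI(SI))(K(I(IKK)))
  [4] KI(SI)(K(I(IKK)))
  [5] I(K(I(IKK)))
  [6] K(I(IKK))
  [7] K(IKK)
  [8] K(KK)

Term B:
  start: I(IS)(KIK)(K(IK)(II(II)))(IKI(II(IK))K)
  [1] IS(KIK)(K(IK)(II(II)))(IKI(II(IK))K)
  [2] S(KIK)(K(IK)(II(II)))(IKI(II(IK))K)
  [3] KIK(IKI(II(IK))K)(K(IK)(II(II))(IKI(II(IK))K))
  [4] I(IKI(II(IK))K)(K(IK)(II(II))(IKI(II(IK))K))
  [5] IKI(II(IK))K(K(IK)(II(II))(IKI(II(IK))K))
  [6] KI(II(IK))K(K(IK)(II(II))(IKI(II(IK))K))
  [7] IK(K(IK)(II(II))(IKI(II(IK))K))
  [8] K(K(IK)(II(II))(IKI(II(IK))K))
  [9] K(IK(IKI(II(IK))K))
  [10] K(K(IKI(II(IK))K))
  [11] K(K(KI(II(IK))K))
  [12] K(K(IK))
  [13] K(KK)

Answer: SAME — A ⇓ K(KK), B ⇓ K(KK)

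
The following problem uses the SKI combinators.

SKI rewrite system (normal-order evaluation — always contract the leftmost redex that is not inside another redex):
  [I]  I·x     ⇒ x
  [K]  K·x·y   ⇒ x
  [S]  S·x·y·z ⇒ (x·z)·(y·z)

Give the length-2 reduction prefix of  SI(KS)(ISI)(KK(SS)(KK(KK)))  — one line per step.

  start: SI(KS)(ISI)(KK(SS)(KK(KK)))
  [1] I(ISI)(KS(ISI))(KK(SS)(KK(KK)))
  [2] ISI(KS(ISI))(KK(SS)(KK(KK)))

Answer: after 2 steps: ISI(KS(ISI))(KK(SS)(KK(KK)))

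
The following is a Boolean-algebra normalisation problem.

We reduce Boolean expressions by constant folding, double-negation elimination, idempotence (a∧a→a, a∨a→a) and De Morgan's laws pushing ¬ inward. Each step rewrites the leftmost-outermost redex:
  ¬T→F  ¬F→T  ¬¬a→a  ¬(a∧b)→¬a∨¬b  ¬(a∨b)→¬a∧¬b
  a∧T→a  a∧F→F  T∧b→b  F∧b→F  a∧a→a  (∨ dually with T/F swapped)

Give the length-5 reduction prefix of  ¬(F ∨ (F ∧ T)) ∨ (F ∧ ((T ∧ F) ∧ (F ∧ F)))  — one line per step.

  start: ¬(F ∨ (F ∧ T)) ∨ (F ∧ ((T ∧ F) ∧ (F ∧ F)))
  step 1: (¬F ∧ ¬(F ∧ T)) ∨ (F ∧ ((T ∧ F) ∧ (F ∧ F)))
  step 2: (T ∧ ¬(F ∧ T)) ∨ (F ∧ ((T ∧ F) ∧ (F ∧ F)))
  step 3: ¬(F ∧ T) ∨ (F ∧ ((T ∧ F) ∧ (F ∧ F)))
  step 4: (¬F ∨ ¬T) ∨ (F ∧ ((T ∧ F) ∧ (F ∧ F)))
  step 5: (T ∨ ¬T) ∨ (F ∧ ((T ∧ F) ∧ (F ∧ F)))

Answer: after 5 steps: (T ∨ ¬T) ∨ (F ∧ ((T ∧ F) ∧ (F ∧ F)))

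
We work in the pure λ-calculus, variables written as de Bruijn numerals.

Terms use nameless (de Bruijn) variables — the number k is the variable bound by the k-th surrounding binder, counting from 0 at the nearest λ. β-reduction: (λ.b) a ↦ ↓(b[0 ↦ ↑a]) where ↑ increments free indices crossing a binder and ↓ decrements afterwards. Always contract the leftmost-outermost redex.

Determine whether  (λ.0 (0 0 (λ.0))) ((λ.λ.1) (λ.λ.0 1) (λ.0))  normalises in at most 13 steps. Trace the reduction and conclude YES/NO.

  start: (λ.0 (0 0 (λ.0))) ((λ.λ.1) (λ.λ.0 1) (λ.0))
  [1] (λ.λ.1) (λ.λ.0 1) (λ.0) ((λ.λ.1) (λ.λ.0 1) (λ.0) ((λ.λ.1) (λ.λ.0 1) (λ.0)) (λ.0))
  [2] (λ.λ.λ.0 1) (λ.0) ((λ.λ.1) (λ.λ.0 1) (λ.0) ((λ.λ.1) (λ.λ.0 1) (λ.0)) (λ.0))
  [3] (λ.λ.0 1) ((λ.λ.1) (λ.λ.0 1) (λ.0) ((λ.λ.1) (λ.λ.0 1) (λ.0)) (λ.0))
  [4] λ.0 ((λ.λ.1) (λ.λ.0 1) (λ.0) ((λ.λ.1) (λ.λ.0 1) (λ.0)) (λ.0))
  [5] λ.0 ((λ.λ.λ.0 1) (λ.0) ((λ.λ.1) (λ.λ.0 1) (λ.0)) (λ.0))
  [6] λ.0 ((λ.λ.0 1) ((λ.λ.1) (λ.λ.0 1) (λ.0)) (λ.0))
  [7] λ.0 ((λ.0 ((λ.λ.1) (λ.λ.0 1) (λ.0))) (λ.0))
  [8] λ.0 ((λ.0) ((λ.λ.1) (λ.λ.0 1) (λ.0)))
  [9] λ.0 ((λ.λ.1) (λ.λ.0 1) (λ.0))
  [10] λ.0 ((λ.λ.λ.0 1) (λ.0))
  [11] λ.0 (λ.λ.0 1)

Answer: YES — reaches normal form λ.0 (λ.λ.0 1) in 11 ≤ 13 steps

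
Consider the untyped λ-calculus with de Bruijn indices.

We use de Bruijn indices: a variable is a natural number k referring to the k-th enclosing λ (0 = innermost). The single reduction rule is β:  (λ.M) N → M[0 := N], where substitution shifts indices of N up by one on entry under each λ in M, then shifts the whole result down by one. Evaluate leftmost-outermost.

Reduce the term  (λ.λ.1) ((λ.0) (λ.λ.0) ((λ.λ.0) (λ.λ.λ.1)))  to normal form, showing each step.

  start: (λ.λ.1) ((λ.0) (λ.λ.0) ((λ.λ.0) (λ.λ.λ.1)))
  step 1: λ.(λ.0) (λ.λ.0) ((λ.λ.0) (λ.λ.λ.1))
  step 2: λ.(λ.λ.0) ((λ.λ.0) (λ.λ.λ.1))
  step 3: λ.λ.0

Answer: normal form = λ.λ.0  (in 3 steps)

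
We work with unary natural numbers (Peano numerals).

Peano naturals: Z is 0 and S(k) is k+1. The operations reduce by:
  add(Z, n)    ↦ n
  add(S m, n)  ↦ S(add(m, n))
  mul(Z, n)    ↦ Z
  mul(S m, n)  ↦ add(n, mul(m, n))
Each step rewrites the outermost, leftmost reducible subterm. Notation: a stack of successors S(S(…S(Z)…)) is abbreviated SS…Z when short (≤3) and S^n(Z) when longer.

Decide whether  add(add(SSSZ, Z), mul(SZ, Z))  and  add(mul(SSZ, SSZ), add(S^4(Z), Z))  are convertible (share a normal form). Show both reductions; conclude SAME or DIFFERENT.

Answer: DIFFERENT — A ⇓ SSSZ, B ⇓ S^8(Z)

Derivation:
Term A:
  start: add(add(SSSZ, Z), mul(SZ, Z))
  →1  add(S(add(SSZ, Z)), mul(SZ, Z))
  →2  S(add(add(SSZ, Z), mul(SZ, Z)))
  →3  S(add(S(add(SZ, Z)), mul(SZ, Z)))
  →4  S(S(add(add(SZ, Z), mul(SZ, Z))))
  →5  S(S(add(S(add(Z, Z)), mul(SZ, Z))))
  →6  S(S(S(add(add(Z, Z), mul(SZ, Z)))))
  →7  S(S(S(add(Z, mul(SZ, Z)))))
  →8  S(S(S(mul(SZ, Z))))
  →9  S(S(S(add(Z, mul(Z, Z)))))
  →10  S(S(S(mul(Z, Z))))
  →11  SSSZ

Term B:
  start: add(mul(SSZ, SSZ), add(S^4(Z), Z))
  →1  add(add(SSZ, mul(SZ, SSZ)), add(S^4(Z), Z))
  →2  add(S(add(SZ, mul(SZ, SSZ))), add(S^4(Z), Z))
  →3  S(add(add(SZ, mul(SZ, SSZ)), add(S^4(Z), Z)))
  →4  S(add(S(add(Z, mul(SZ, SSZ))), add(S^4(Z), Z)))
  →5  S(S(add(add(Z, mul(SZ, SSZ)), add(S^4(Z), Z))))
  →6  S(S(add(mul(SZ, SSZ), add(S^4(Z), Z))))
  →7  S(S(add(add(SSZ, mul(Z, SSZ)), add(S^4(Z), Z))))
  →8  S(S(add(S(add(SZ, mul(Z, SSZ))), add(S^4(Z), Z))))
  →9  S(S(S(add(add(SZ, mul(Z, SSZ)), add(S^4(Z), Z)))))
  →10  S(S(S(add(S(add(Z, mul(Z, SSZ))), add(S^4(Z), Z)))))
  →11  S(S(S(S(add(add(Z, mul(Z, SSZ)), add(S^4(Z), Z))))))
  →12  S(S(S(S(add(mul(Z, SSZ), add(S^4(Z), Z))))))
  →13  S(S(S(S(add(Z, add(S^4(Z), Z))))))
  →14  S(S(S(S(add(S^4(Z), Z)))))
  →15  S(S(S(S(S(add(SSSZ, Z))))))
  →16  S(S(S(S(S(S(add(SSZ, Z)))))))
  →17  S(S(S(S(S(S(S(add(SZ, Z))))))))
  →18  S(S(S(S(S(S(S(S(add(Z, Z)))))))))
  →19  S^8(Z)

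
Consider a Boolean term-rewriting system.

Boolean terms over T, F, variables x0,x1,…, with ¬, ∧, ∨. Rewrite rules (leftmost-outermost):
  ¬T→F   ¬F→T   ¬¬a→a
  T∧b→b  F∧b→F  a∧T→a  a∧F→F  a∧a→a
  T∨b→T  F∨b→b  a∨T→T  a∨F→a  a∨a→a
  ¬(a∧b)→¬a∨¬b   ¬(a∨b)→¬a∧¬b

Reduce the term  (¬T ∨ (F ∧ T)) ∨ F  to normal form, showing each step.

  start: (¬T ∨ (F ∧ T)) ∨ F
  step 1: ¬T ∨ (F ∧ T)
  step 2: F ∨ (F ∧ T)
  step 3: F ∧ T
  step 4: F

Answer: normal form = F  (in 4 steps)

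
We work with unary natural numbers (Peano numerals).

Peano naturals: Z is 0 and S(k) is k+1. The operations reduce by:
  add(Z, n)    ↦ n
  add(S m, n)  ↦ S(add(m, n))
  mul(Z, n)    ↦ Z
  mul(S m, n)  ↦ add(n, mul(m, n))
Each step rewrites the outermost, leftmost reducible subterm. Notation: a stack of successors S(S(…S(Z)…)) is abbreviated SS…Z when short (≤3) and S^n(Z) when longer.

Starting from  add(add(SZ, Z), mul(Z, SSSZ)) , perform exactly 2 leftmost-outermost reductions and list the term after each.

Answer: after 2 steps: S(add(add(Z, Z), mul(Z, SSSZ)))

Derivation:
  start: add(add(SZ, Z), mul(Z, SSSZ))
  [1] add(S(add(Z, Z)), mul(Z, SSSZ))
  [2] S(add(add(Z, Z), mul(Z, SSSZ)))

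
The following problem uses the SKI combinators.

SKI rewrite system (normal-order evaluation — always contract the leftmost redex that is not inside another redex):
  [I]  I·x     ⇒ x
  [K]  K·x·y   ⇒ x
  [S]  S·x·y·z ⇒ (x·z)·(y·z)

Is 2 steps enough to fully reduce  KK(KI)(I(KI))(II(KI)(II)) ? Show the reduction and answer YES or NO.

  start: KK(KI)(I(KI))(II(KI)(II))
  →1  K(I(KI))(II(KI)(II))
  →2  I(KI)

Answer: NO — after 2 steps the term is I(KI), not yet normal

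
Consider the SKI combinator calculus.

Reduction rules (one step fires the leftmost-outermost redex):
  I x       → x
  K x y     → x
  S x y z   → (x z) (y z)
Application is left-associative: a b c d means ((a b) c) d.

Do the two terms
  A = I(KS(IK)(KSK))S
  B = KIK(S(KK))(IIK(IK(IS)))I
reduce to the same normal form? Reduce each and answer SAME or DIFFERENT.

Term A:
  start: I(KS(IK)(KSK))S
  →1  KS(IK)(KSK)S
  →2  S(KSK)S
  →3  SSS

Term B:
  start: KIK(S(KK))(IIK(IK(IS)))I
  →1  I(S(KK))(IIK(IK(IS)))I
  →2  S(KK)(IIK(IK(IS)))I
  →3  KKI(IIK(IK(IS))I)
  →4  K(IIK(IK(IS))I)
  →5  K(IK(IK(IS))I)
  →6  K(K(IK(IS))I)
  →7  K(IK(IS))
  →8  K(K(IS))
  →9  K(KS)

Answer: DIFFERENT — A ⇓ SSS, B ⇓ K(KS)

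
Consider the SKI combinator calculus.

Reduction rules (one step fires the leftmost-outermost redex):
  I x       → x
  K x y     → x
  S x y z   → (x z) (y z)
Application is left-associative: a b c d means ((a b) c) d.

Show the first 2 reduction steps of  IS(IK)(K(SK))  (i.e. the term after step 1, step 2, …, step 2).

Answer: after 2 steps: SK(K(SK))

Reduction:
  start: IS(IK)(K(SK))
  step 1: S(IK)(K(SK))
  step 2: SK(K(SK))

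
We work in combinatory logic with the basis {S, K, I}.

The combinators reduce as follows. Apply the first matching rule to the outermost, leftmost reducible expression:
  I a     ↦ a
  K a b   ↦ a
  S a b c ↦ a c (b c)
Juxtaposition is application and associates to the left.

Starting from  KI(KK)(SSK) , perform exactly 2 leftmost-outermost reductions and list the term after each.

Answer: after 2 steps: SSK

Working:
  start: KI(KK)(SSK)
  [1] I(SSK)
  [2] SSK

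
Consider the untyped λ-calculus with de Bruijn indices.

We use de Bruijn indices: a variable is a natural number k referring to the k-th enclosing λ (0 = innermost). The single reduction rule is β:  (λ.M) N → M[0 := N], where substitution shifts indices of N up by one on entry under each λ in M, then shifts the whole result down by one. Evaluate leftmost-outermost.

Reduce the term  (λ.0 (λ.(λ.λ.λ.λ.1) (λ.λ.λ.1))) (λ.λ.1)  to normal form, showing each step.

  start: (λ.0 (λ.(λ.λ.λ.λ.1) (λ.λ.λ.1))) (λ.λ.1)
  →1  (λ.λ.1) (λ.(λ.λ.λ.λ.1) (λ.λ.λ.1))
  →2  λ.λ.(λ.λ.λ.λ.1) (λ.λ.λ.1)
  →3  λ.λ.λ.λ.λ.1

Answer: normal form = λ.λ.λ.λ.λ.1  (in 3 steps)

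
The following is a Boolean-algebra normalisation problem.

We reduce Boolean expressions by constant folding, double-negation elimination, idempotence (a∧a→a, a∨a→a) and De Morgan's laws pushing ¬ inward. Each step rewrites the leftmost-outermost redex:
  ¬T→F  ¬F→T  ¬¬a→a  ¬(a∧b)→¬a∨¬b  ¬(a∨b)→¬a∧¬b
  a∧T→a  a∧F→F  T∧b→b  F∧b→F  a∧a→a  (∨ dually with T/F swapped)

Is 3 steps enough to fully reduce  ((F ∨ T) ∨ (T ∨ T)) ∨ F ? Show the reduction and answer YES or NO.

Answer: YES — reaches normal form T in 3 ≤ 3 steps

Reduction:
  start: ((F ∨ T) ∨ (T ∨ T)) ∨ F
  step 1: (F ∨ T) ∨ (T ∨ T)
  step 2: T ∨ (T ∨ T)
  step 3: T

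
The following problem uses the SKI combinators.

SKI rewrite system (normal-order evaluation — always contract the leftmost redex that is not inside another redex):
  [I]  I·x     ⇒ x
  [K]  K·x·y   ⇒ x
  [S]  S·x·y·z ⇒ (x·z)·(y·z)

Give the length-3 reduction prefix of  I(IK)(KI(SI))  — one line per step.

Answer: after 3 steps: KI

Working:
  start: I(IK)(KI(SI))
  →1  IK(KI(SI))
  →2  K(KI(SI))
  →3  KI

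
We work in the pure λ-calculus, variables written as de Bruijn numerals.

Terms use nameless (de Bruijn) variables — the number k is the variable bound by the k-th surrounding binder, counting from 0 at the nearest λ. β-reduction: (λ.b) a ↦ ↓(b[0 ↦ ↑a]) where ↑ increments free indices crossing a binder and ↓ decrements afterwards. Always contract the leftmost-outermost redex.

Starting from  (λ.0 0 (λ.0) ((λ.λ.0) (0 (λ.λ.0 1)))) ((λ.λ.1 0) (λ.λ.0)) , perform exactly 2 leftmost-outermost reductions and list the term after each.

  start: (λ.0 0 (λ.0) ((λ.λ.0) (0 (λ.λ.0 1)))) ((λ.λ.1 0) (λ.λ.0))
  [1] (λ.λ.1 0) (λ.λ.0) ((λ.λ.1 0) (λ.λ.0)) (λ.0) ((λ.λ.0) ((λ.λ.1 0) (λ.λ.0) (λ.λ.0 1)))
  [2] (λ.(λ.λ.0) 0) ((λ.λ.1 0) (λ.λ.0)) (λ.0) ((λ.λ.0) ((λ.λ.1 0) (λ.λ.0) (λ.λ.0 1)))

Answer: after 2 steps: (λ.(λ.λ.0) 0) ((λ.λ.1 0) (λ.λ.0)) (λ.0) ((λ.λ.0) ((λ.λ.1 0) (λ.λ.0) (λ.λ.0 1)))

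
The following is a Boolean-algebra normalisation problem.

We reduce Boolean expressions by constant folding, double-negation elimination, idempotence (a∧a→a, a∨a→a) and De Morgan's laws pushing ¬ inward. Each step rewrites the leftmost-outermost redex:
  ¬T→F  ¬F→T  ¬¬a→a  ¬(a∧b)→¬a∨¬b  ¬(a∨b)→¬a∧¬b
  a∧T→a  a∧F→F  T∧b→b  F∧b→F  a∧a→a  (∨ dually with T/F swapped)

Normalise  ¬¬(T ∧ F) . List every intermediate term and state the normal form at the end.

  start: ¬¬(T ∧ F)
  [1] T ∧ F
  [2] F

Answer: normal form = F  (in 2 steps)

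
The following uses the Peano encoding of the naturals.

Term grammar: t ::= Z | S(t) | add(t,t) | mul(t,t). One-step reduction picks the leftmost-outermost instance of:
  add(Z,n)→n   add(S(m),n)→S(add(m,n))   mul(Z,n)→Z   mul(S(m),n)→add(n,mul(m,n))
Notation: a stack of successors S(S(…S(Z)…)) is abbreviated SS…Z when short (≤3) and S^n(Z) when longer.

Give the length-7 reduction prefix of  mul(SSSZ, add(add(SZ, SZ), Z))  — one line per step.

  start: mul(SSSZ, add(add(SZ, SZ), Z))
  →1  add(add(add(SZ, SZ), Z), mul(SSZ, add(add(SZ, SZ), Z)))
  →2  add(add(S(add(Z, SZ)), Z), mul(SSZ, add(add(SZ, SZ), Z)))
  →3  add(S(add(add(Z, SZ), Z)), mul(SSZ, add(add(SZ, SZ), Z)))
  →4  S(add(add(add(Z, SZ), Z), mul(SSZ, add(add(SZ, SZ), Z))))
  →5  S(add(add(SZ, Z), mul(SSZ, add(add(SZ, SZ), Z))))
  →6  S(add(S(add(Z, Z)), mul(SSZ, add(add(SZ, SZ), Z))))
  →7  S(S(add(add(Z, Z), mul(SSZ, add(add(SZ, SZ), Z)))))

Answer: after 7 steps: S(S(add(add(Z, Z), mul(SSZ, add(add(SZ, SZ), Z)))))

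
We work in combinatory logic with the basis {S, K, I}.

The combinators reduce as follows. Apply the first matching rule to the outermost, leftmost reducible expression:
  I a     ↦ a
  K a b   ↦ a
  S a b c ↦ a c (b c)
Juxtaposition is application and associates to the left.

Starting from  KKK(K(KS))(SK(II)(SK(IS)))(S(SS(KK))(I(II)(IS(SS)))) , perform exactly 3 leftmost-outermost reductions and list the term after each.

Answer: after 3 steps: KS

Derivation:
  start: KKK(K(KS))(SK(II)(SK(IS)))(S(SS(KK))(I(II)(IS(SS))))
  [1] K(K(KS))(SK(II)(SK(IS)))(S(SS(KK))(I(II)(IS(SS))))
  [2] K(KS)(S(SS(KK))(I(II)(IS(SS))))
  [3] KS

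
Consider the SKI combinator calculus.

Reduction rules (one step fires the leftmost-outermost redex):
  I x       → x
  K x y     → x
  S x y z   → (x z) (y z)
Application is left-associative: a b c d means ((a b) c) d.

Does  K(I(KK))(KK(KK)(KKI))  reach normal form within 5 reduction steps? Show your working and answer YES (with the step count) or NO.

  start: K(I(KK))(KK(KK)(KKI))
  step 1: I(KK)
  step 2: KK

Answer: YES — reaches normal form KK in 2 ≤ 5 steps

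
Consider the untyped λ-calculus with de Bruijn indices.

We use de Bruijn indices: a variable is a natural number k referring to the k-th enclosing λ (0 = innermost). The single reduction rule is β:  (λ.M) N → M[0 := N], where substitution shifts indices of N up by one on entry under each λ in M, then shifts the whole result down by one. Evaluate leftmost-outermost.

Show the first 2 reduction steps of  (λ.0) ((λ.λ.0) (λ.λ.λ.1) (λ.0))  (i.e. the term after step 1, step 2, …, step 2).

  start: (λ.0) ((λ.λ.0) (λ.λ.λ.1) (λ.0))
  [1] (λ.λ.0) (λ.λ.λ.1) (λ.0)
  [2] (λ.0) (λ.0)

Answer: after 2 steps: (λ.0) (λ.0)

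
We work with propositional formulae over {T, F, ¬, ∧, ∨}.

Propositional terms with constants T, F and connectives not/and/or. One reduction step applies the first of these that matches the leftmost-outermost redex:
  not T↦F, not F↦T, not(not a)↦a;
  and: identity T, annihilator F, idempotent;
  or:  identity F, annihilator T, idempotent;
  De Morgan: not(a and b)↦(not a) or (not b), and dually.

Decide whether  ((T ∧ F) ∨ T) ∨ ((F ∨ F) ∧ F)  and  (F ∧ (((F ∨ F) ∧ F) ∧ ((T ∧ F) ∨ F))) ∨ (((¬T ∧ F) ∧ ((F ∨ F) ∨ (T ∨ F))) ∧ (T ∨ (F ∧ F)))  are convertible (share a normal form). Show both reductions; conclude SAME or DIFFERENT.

Term A:
  start: ((T ∧ F) ∨ T) ∨ ((F ∨ F) ∧ F)
  →1  T ∨ ((F ∨ F) ∧ F)
  →2  T

Term B:
  start: (F ∧ (((F ∨ F) ∧ F) ∧ ((T ∧ F) ∨ F))) ∨ (((¬T ∧ F) ∧ ((F ∨ F) ∨ (T ∨ F))) ∧ (T ∨ (F ∧ F)))
  →1  F ∨ (((¬T ∧ F) ∧ ((F ∨ F) ∨ (T ∨ F))) ∧ (T ∨ (F ∧ F)))
  →2  ((¬T ∧ F) ∧ ((F ∨ F) ∨ (T ∨ F))) ∧ (T ∨ (F ∧ F))
  →3  (F ∧ ((F ∨ F) ∨ (T ∨ F))) ∧ (T ∨ (F ∧ F))
  →4  F ∧ (T ∨ (F ∧ F))
  →5  F

Answer: DIFFERENT — A ⇓ T, B ⇓ F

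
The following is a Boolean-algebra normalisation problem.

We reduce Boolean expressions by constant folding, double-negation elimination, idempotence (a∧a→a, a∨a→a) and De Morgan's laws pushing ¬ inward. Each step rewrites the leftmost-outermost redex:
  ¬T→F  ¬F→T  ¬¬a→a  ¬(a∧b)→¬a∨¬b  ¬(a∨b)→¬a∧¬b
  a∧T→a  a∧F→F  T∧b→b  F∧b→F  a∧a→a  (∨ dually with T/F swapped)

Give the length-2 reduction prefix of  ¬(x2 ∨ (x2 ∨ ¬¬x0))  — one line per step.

  start: ¬(x2 ∨ (x2 ∨ ¬¬x0))
  →1  ¬x2 ∧ ¬(x2 ∨ ¬¬x0)
  →2  ¬x2 ∧ (¬x2 ∧ ¬¬¬x0)

Answer: after 2 steps: ¬x2 ∧ (¬x2 ∧ ¬¬¬x0)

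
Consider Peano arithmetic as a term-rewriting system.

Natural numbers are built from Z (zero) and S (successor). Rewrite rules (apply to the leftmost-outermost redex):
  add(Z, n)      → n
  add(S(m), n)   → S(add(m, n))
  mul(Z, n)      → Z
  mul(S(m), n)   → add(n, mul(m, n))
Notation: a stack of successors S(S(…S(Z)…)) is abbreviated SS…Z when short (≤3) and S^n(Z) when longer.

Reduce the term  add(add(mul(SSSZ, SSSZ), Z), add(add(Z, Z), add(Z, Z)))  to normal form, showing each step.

  start: add(add(mul(SSSZ, SSSZ), Z), add(add(Z, Z), add(Z, Z)))
  →1  add(add(add(SSSZ, mul(SSZ, SSSZ)), Z), add(add(Z, Z), add(Z, Z)))
  →2  add(add(S(add(SSZ, mul(SSZ, SSSZ))), Z), add(add(Z, Z), add(Z, Z)))
  →3  add(S(add(add(SSZ, mul(SSZ, SSSZ)), Z)), add(add(Z, Z), add(Z, Z)))
  →4  S(add(add(add(SSZ, mul(SSZ, SSSZ)), Z), add(add(Z, Z), add(Z, Z))))
  →5  S(add(add(S(add(SZ, mul(SSZ, SSSZ))), Z), add(add(Z, Z), add(Z, Z))))
  →6  S(add(S(add(add(SZ, mul(SSZ, SSSZ)), Z)), add(add(Z, Z), add(Z, Z))))
  →7  S(S(add(add(add(SZ, mul(SSZ, SSSZ)), Z), add(add(Z, Z), add(Z, Z)))))
  →8  S(S(add(add(S(add(Z, mul(SSZ, SSSZ))), Z), add(add(Z, Z), add(Z, Z)))))
  →9  S(S(add(S(add(add(Z, mul(SSZ, SSSZ)), Z)), add(add(Z, Z), add(Z, Z)))))
  →10  S(S(S(add(add(add(Z, mul(SSZ, SSSZ)), Z), add(add(Z, Z), add(Z, Z))))))
  →11  S(S(S(add(add(mul(SSZ, SSSZ), Z), add(add(Z, Z), add(Z, Z))))))
  →12  S(S(S(add(add(add(SSSZ, mul(SZ, SSSZ)), Z), add(add(Z, Z), add(Z, Z))))))
  →13  S(S(S(add(add(S(add(SSZ, mul(SZ, SSSZ))), Z), add(add(Z, Z), add(Z, Z))))))
  →14  S(S(S(add(S(add(add(SSZ, mul(SZ, SSSZ)), Z)), add(add(Z, Z), add(Z, Z))))))
  →15  S(S(S(S(add(add(add(SSZ, mul(SZ, SSSZ)), Z), add(add(Z, Z), add(Z, Z)))))))
  →16  S(S(S(S(add(add(S(add(SZ, mul(SZ, SSSZ))), Z), add(add(Z, Z), add(Z, Z)))))))
  →17  S(S(S(S(add(S(add(add(SZ, mul(SZ, SSSZ)), Z)), add(add(Z, Z), add(Z, Z)))))))
  →18  S(S(S(S(S(add(add(add(SZ, mul(SZ, SSSZ)), Z), add(add(Z, Z), add(Z, Z))))))))
  →19  S(S(S(S(S(add(add(S(add(Z, mul(SZ, SSSZ))), Z), add(add(Z, Z), add(Z, Z))))))))
  →20  S(S(S(S(S(add(S(add(add(Z, mul(SZ, SSSZ)), Z)), add(add(Z, Z), add(Z, Z))))))))
  →21  S(S(S(S(S(S(add(add(add(Z, mul(SZ, SSSZ)), Z), add(add(Z, Z), add(Z, Z)))))))))
  →22  S(S(S(S(S(S(add(add(mul(SZ, SSSZ), Z), add(add(Z, Z), add(Z, Z)))))))))
  →23  S(S(S(S(S(S(add(add(add(SSSZ, mul(Z, SSSZ)), Z), add(add(Z, Z), add(Z, Z)))))))))
  →24  S(S(S(S(S(S(add(add(S(add(SSZ, mul(Z, SSSZ))), Z), add(add(Z, Z), add(Z, Z)))))))))
  →25  S(S(S(S(S(S(add(S(add(add(SSZ, mul(Z, SSSZ)), Z)), add(add(Z, Z), add(Z, Z)))))))))
  →26  S(S(S(S(S(S(S(add(add(add(SSZ, mul(Z, SSSZ)), Z), add(add(Z, Z), add(Z, Z))))))))))
  →27  S(S(S(S(S(S(S(add(add(S(add(SZ, mul(Z, SSSZ))), Z), add(add(Z, Z), add(Z, Z))))))))))
  →28  S(S(S(S(S(S(S(add(S(add(add(SZ, mul(Z, SSSZ)), Z)), add(add(Z, Z), add(Z, Z))))))))))
  →29  S(S(S(S(S(S(S(S(add(add(add(SZ, mul(Z, SSSZ)), Z), add(add(Z, Z), add(Z, Z)))))))))))
  →30  S(S(S(S(S(S(S(S(add(add(S(add(Z, mul(Z, SSSZ))), Z), add(add(Z, Z), add(Z, Z)))))))))))
  →31  S(S(S(S(S(S(S(S(add(S(add(add(Z, mul(Z, SSSZ)), Z)), add(add(Z, Z), add(Z, Z)))))))))))
  →32  S(S(S(S(S(S(S(S(S(add(add(add(Z, mul(Z, SSSZ)), Z), add(add(Z, Z), add(Z, Z))))))))))))
  →33  S(S(S(S(S(S(S(S(S(add(add(mul(Z, SSSZ), Z), add(add(Z, Z), add(Z, Z))))))))))))
  →34  S(S(S(S(S(S(S(S(S(add(add(Z, Z), add(add(Z, Z), add(Z, Z))))))))))))
  →35  S(S(S(S(S(S(S(S(S(add(Z, add(add(Z, Z), add(Z, Z))))))))))))
  →36  S(S(S(S(S(S(S(S(S(add(add(Z, Z), add(Z, Z)))))))))))
  →37  S(S(S(S(S(S(S(S(S(add(Z, add(Z, Z)))))))))))
  →38  S(S(S(S(S(S(S(S(S(add(Z, Z))))))))))
  →39  S^9(Z)

Answer: normal form = S^9(Z)  (in 39 steps)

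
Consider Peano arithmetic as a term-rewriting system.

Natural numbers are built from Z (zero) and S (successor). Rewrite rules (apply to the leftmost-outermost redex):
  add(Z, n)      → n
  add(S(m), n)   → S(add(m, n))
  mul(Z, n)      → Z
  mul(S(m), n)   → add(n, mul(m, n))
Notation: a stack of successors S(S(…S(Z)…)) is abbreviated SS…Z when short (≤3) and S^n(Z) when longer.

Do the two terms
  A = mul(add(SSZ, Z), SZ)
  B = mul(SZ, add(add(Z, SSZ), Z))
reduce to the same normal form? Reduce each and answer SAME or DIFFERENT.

Term A:
  start: mul(add(SSZ, Z), SZ)
  [1] mul(S(add(SZ, Z)), SZ)
  [2] add(SZ, mul(add(SZ, Z), SZ))
  [3] S(add(Z, mul(add(SZ, Z), SZ)))
  [4] S(mul(add(SZ, Z), SZ))
  [5] S(mul(S(add(Z, Z)), SZ))
  [6] S(add(SZ, mul(add(Z, Z), SZ)))
  [7] S(S(add(Z, mul(add(Z, Z), SZ))))
  [8] S(S(mul(add(Z, Z), SZ)))
  [9] S(S(mul(Z, SZ)))
  [10] SSZ

Term B:
  start: mul(SZ, add(add(Z, SSZ), Z))
  [1] add(add(add(Z, SSZ), Z), mul(Z, add(add(Z, SSZ), Z)))
  [2] add(add(SSZ, Z), mul(Z, add(add(Z, SSZ), Z)))
  [3] add(S(add(SZ, Z)), mul(Z, add(add(Z, SSZ), Z)))
  [4] S(add(add(SZ, Z), mul(Z, add(add(Z, SSZ), Z))))
  [5] S(add(S(add(Z, Z)), mul(Z, add(add(Z, SSZ), Z))))
  [6] S(S(add(add(Z, Z), mul(Z, add(add(Z, SSZ), Z)))))
  [7] S(S(add(Z, mul(Z, add(add(Z, SSZ), Z)))))
  [8] S(S(mul(Z, add(add(Z, SSZ), Z))))
  [9] SSZ

Answer: SAME — A ⇓ SSZ, B ⇓ SSZ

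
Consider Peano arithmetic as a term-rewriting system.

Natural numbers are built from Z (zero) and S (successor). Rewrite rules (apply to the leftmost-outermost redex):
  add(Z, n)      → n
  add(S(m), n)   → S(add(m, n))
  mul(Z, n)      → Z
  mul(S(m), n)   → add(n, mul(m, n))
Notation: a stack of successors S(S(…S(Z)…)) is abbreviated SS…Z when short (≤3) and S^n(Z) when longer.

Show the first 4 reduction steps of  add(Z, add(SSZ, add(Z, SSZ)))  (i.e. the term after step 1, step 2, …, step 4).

  start: add(Z, add(SSZ, add(Z, SSZ)))
  step 1: add(SSZ, add(Z, SSZ))
  step 2: S(add(SZ, add(Z, SSZ)))
  step 3: S(S(add(Z, add(Z, SSZ))))
  step 4: S(S(add(Z, SSZ)))

Answer: after 4 steps: S(S(add(Z, SSZ)))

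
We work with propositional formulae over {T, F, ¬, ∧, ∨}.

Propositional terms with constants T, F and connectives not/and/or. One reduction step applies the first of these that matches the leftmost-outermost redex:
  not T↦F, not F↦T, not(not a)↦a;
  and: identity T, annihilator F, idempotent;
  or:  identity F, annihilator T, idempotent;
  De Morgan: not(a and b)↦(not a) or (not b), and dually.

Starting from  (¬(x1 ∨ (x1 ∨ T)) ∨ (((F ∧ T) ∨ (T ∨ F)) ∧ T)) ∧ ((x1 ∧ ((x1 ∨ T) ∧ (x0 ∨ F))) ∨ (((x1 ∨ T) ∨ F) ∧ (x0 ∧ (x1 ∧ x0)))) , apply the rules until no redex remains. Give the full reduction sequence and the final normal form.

Answer: normal form = (x1 ∧ x0) ∨ (x0 ∧ (x1 ∧ x0))  (in 17 steps)

Working:
  start: (¬(x1 ∨ (x1 ∨ T)) ∨ (((F ∧ T) ∨ (T ∨ F)) ∧ T)) ∧ ((x1 ∧ ((x1 ∨ T) ∧ (x0 ∨ F))) ∨ (((x1 ∨ T) ∨ F) ∧ (x0 ∧ (x1 ∧ x0))))
  [1] ((¬x1 ∧ ¬(x1 ∨ T)) ∨ (((F ∧ T) ∨ (T ∨ F)) ∧ T)) ∧ ((x1 ∧ ((x1 ∨ T) ∧ (x0 ∨ F))) ∨ (((x1 ∨ T) ∨ F) ∧ (x0 ∧ (x1 ∧ x0))))
  [2] ((¬x1 ∧ (¬x1 ∧ ¬T)) ∨ (((F ∧ T) ∨ (T ∨ F)) ∧ T)) ∧ ((x1 ∧ ((x1 ∨ T) ∧ (x0 ∨ F))) ∨ (((x1 ∨ T) ∨ F) ∧ (x0 ∧ (x1 ∧ x0))))
  [3] ((¬x1 ∧ (¬x1 ∧ F)) ∨ (((F ∧ T) ∨ (T ∨ F)) ∧ T)) ∧ ((x1 ∧ ((x1 ∨ T) ∧ (x0 ∨ F))) ∨ (((x1 ∨ T) ∨ F) ∧ (x0 ∧ (x1 ∧ x0))))
  [4] ((¬x1 ∧ F) ∨ (((F ∧ T) ∨ (T ∨ F)) ∧ T)) ∧ ((x1 ∧ ((x1 ∨ T) ∧ (x0 ∨ F))) ∨ (((x1 ∨ T) ∨ F) ∧ (x0 ∧ (x1 ∧ x0))))
  [5] (F ∨ (((F ∧ T) ∨ (T ∨ F)) ∧ T)) ∧ ((x1 ∧ ((x1 ∨ T) ∧ (x0 ∨ F))) ∨ (((x1 ∨ T) ∨ F) ∧ (x0 ∧ (x1 ∧ x0))))
  [6] (((F ∧ T) ∨ (T ∨ F)) ∧ T) ∧ ((x1 ∧ ((x1 ∨ T) ∧ (x0 ∨ F))) ∨ (((x1 ∨ T) ∨ F) ∧ (x0 ∧ (x1 ∧ x0))))
  [7] ((F ∧ T) ∨ (T ∨ F)) ∧ ((x1 ∧ ((x1 ∨ T) ∧ (x0 ∨ F))) ∨ (((x1 ∨ T) ∨ F) ∧ (x0 ∧ (x1 ∧ x0))))
  [8] (F ∨ (T ∨ F)) ∧ ((x1 ∧ ((x1 ∨ T) ∧ (x0 ∨ F))) ∨ (((x1 ∨ T) ∨ F) ∧ (x0 ∧ (x1 ∧ x0))))
  [9] (T ∨ F) ∧ ((x1 ∧ ((x1 ∨ T) ∧ (x0 ∨ F))) ∨ (((x1 ∨ T) ∨ F) ∧ (x0 ∧ (x1 ∧ x0))))
  [10] T ∧ ((x1 ∧ ((x1 ∨ T) ∧ (x0 ∨ F))) ∨ (((x1 ∨ T) ∨ F) ∧ (x0 ∧ (x1 ∧ x0))))
  [11] (x1 ∧ ((x1 ∨ T) ∧ (x0 ∨ F))) ∨ (((x1 ∨ T) ∨ F) ∧ (x0 ∧ (x1 ∧ x0)))
  [12] (x1 ∧ (T ∧ (x0 ∨ F))) ∨ (((x1 ∨ T) ∨ F) ∧ (x0 ∧ (x1 ∧ x0)))
  [13] (x1 ∧ (x0 ∨ F)) ∨ (((x1 ∨ T) ∨ F) ∧ (x0 ∧ (x1 ∧ x0)))
  [14] (x1 ∧ x0) ∨ (((x1 ∨ T) ∨ F) ∧ (x0 ∧ (x1 ∧ x0)))
  [15] (x1 ∧ x0) ∨ ((x1 ∨ T) ∧ (x0 ∧ (x1 ∧ x0)))
  [16] (x1 ∧ x0) ∨ (T ∧ (x0 ∧ (x1 ∧ x0)))
  [17] (x1 ∧ x0) ∨ (x0 ∧ (x1 ∧ x0))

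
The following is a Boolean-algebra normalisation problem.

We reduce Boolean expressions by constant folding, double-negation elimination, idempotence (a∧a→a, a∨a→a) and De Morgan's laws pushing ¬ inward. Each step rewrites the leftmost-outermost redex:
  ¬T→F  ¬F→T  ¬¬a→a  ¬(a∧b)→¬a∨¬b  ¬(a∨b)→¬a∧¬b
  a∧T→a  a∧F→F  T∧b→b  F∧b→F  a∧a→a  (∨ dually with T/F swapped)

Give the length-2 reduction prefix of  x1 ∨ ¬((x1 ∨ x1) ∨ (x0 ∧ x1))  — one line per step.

  start: x1 ∨ ¬((x1 ∨ x1) ∨ (x0 ∧ x1))
  [1] x1 ∨ (¬(x1 ∨ x1) ∧ ¬(x0 ∧ x1))
  [2] x1 ∨ ((¬x1 ∧ ¬x1) ∧ ¬(x0 ∧ x1))

Answer: after 2 steps: x1 ∨ ((¬x1 ∧ ¬x1) ∧ ¬(x0 ∧ x1))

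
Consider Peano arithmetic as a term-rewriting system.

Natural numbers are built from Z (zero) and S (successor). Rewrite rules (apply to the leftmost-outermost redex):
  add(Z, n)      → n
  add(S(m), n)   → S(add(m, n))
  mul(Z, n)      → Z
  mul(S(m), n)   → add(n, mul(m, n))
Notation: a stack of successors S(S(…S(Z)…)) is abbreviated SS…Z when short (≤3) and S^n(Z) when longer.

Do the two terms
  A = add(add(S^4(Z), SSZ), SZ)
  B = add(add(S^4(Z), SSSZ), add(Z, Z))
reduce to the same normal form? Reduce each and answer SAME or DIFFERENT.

Answer: SAME — A ⇓ S^7(Z), B ⇓ S^7(Z)

Derivation:
Term A:
  start: add(add(S^4(Z), SSZ), SZ)
  step 1: add(S(add(SSSZ, SSZ)), SZ)
  step 2: S(add(add(SSSZ, SSZ), SZ))
  step 3: S(add(S(add(SSZ, SSZ)), SZ))
  step 4: S(S(add(add(SSZ, SSZ), SZ)))
  step 5: S(S(add(S(add(SZ, SSZ)), SZ)))
  step 6: S(S(S(add(add(SZ, SSZ), SZ))))
  step 7: S(S(S(add(S(add(Z, SSZ)), SZ))))
  step 8: S(S(S(S(add(add(Z, SSZ), SZ)))))
  step 9: S(S(S(S(add(SSZ, SZ)))))
  step 10: S(S(S(S(S(add(SZ, SZ))))))
  step 11: S(S(S(S(S(S(add(Z, SZ)))))))
  step 12: S^7(Z)

Term B:
  start: add(add(S^4(Z), SSSZ), add(Z, Z))
  step 1: add(S(add(SSSZ, SSSZ)), add(Z, Z))
  step 2: S(add(add(SSSZ, SSSZ), add(Z, Z)))
  step 3: S(add(S(add(SSZ, SSSZ)), add(Z, Z)))
  step 4: S(S(add(add(SSZ, SSSZ), add(Z, Z))))
  step 5: S(S(add(S(add(SZ, SSSZ)), add(Z, Z))))
  step 6: S(S(S(add(add(SZ, SSSZ), add(Z, Z)))))
  step 7: S(S(S(add(S(add(Z, SSSZ)), add(Z, Z)))))
  step 8: S(S(S(S(add(add(Z, SSSZ), add(Z, Z))))))
  step 9: S(S(S(S(add(SSSZ, add(Z, Z))))))
  step 10: S(S(S(S(S(add(SSZ, add(Z, Z)))))))
  step 11: S(S(S(S(S(S(add(SZ, add(Z, Z))))))))
  step 12: S(S(S(S(S(S(S(add(Z, add(Z, Z)))))))))
  step 13: S(S(S(S(S(S(S(add(Z, Z))))))))
  step 14: S^7(Z)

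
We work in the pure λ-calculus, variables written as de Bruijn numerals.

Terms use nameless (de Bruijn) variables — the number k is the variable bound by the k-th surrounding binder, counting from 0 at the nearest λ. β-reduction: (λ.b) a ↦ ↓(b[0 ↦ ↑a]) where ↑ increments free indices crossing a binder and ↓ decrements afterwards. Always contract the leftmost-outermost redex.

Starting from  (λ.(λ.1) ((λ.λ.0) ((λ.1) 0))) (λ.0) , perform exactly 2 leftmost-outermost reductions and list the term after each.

Answer: after 2 steps: λ.0

Reduction:
  start: (λ.(λ.1) ((λ.λ.0) ((λ.1) 0))) (λ.0)
  step 1: (λ.λ.0) ((λ.λ.0) ((λ.λ.0) (λ.0)))
  step 2: λ.0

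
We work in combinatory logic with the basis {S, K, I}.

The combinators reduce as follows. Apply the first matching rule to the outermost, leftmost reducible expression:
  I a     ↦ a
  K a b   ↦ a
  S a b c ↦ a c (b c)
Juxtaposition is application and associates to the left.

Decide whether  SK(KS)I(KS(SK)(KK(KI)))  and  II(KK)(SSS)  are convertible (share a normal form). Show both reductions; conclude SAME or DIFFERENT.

Answer: DIFFERENT — A ⇓ SK, B ⇓ K

Derivation:
Term A:
  start: SK(KS)I(KS(SK)(KK(KI)))
  step 1: KI(KSI)(KS(SK)(KK(KI)))
  step 2: I(KS(SK)(KK(KI)))
  step 3: KS(SK)(KK(KI))
  step 4: S(KK(KI))
  step 5: SK

Term B:
  start: II(KK)(SSS)
  step 1: I(KK)(SSS)
  step 2: KK(SSS)
  step 3: K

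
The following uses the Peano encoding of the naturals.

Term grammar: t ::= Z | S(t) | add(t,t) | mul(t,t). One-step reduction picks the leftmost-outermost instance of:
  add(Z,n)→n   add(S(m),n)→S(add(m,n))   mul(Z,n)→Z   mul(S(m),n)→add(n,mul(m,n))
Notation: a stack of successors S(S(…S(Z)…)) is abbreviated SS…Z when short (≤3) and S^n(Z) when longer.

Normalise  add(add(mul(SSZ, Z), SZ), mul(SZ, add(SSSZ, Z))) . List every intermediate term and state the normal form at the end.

Answer: normal form = S^4(Z)  (in 18 steps)

Working:
  start: add(add(mul(SSZ, Z), SZ), mul(SZ, add(SSSZ, Z)))
  [1] add(add(add(Z, mul(SZ, Z)), SZ), mul(SZ, add(SSSZ, Z)))
  [2] add(add(mul(SZ, Z), SZ), mul(SZ, add(SSSZ, Z)))
  [3] add(add(add(Z, mul(Z, Z)), SZ), mul(SZ, add(SSSZ, Z)))
  [4] add(add(mul(Z, Z), SZ), mul(SZ, add(SSSZ, Z)))
  [5] add(add(Z, SZ), mul(SZ, add(SSSZ, Z)))
  [6] add(SZ, mul(SZ, add(SSSZ, Z)))
  [7] S(add(Z, mul(SZ, add(SSSZ, Z))))
  [8] S(mul(SZ, add(SSSZ, Z)))
  [9] S(add(add(SSSZ, Z), mul(Z, add(SSSZ, Z))))
  [10] S(add(S(add(SSZ, Z)), mul(Z, add(SSSZ, Z))))
  [11] S(S(add(add(SSZ, Z), mul(Z, add(SSSZ, Z)))))
  [12] S(S(add(S(add(SZ, Z)), mul(Z, add(SSSZ, Z)))))
  [13] S(S(S(add(add(SZ, Z), mul(Z, add(SSSZ, Z))))))
  [14] S(S(S(add(S(add(Z, Z)), mul(Z, add(SSSZ, Z))))))
  [15] S(S(S(S(add(add(Z, Z), mul(Z, add(SSSZ, Z)))))))
  [16] S(S(S(S(add(Z, mul(Z, add(SSSZ, Z)))))))
  [17] S(S(S(S(mul(Z, add(SSSZ, Z))))))
  [18] S^4(Z)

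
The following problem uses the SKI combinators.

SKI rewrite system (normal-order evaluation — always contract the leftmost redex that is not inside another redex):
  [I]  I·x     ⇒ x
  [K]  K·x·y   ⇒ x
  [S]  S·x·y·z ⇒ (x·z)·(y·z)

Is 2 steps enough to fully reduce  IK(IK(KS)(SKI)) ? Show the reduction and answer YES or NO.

  start: IK(IK(KS)(SKI))
  step 1: K(IK(KS)(SKI))
  step 2: K(K(KS)(SKI))

Answer: NO — after 2 steps the term is K(K(KS)(SKI)), not yet normal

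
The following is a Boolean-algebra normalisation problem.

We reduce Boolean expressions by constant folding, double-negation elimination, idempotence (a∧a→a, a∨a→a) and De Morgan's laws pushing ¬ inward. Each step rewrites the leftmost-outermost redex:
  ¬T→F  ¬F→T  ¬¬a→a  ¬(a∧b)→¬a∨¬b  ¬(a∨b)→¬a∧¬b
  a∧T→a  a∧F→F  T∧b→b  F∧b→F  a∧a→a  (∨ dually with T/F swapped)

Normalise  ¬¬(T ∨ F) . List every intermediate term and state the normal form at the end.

  start: ¬¬(T ∨ F)
  [1] T ∨ F
  [2] T

Answer: normal form = T  (in 2 steps)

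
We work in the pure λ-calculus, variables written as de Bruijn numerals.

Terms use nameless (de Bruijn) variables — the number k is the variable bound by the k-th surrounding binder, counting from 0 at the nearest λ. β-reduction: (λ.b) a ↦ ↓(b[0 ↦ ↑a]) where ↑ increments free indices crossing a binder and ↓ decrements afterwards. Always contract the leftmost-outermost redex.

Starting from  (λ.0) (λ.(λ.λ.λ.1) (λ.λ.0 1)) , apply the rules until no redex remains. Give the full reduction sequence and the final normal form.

Answer: normal form = λ.λ.λ.1  (in 2 steps)

Working:
  start: (λ.0) (λ.(λ.λ.λ.1) (λ.λ.0 1))
  →1  λ.(λ.λ.λ.1) (λ.λ.0 1)
  →2  λ.λ.λ.1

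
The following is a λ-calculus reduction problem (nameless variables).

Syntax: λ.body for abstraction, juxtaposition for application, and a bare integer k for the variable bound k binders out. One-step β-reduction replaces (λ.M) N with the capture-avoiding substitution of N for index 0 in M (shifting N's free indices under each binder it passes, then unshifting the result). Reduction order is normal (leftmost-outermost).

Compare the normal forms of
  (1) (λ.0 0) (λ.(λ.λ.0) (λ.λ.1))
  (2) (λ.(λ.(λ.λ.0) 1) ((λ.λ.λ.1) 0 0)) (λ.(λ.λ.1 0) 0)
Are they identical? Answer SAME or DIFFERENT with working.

Answer: SAME — A ⇓ λ.0, B ⇓ λ.0

Reduction:
Term A:
  start: (λ.0 0) (λ.(λ.λ.0) (λ.λ.1))
  [1] (λ.(λ.λ.0) (λ.λ.1)) (λ.(λ.λ.0) (λ.λ.1))
  [2] (λ.λ.0) (λ.λ.1)
  [3] λ.0

Term B:
  start: (λ.(λ.(λ.λ.0) 1) ((λ.λ.λ.1) 0 0)) (λ.(λ.λ.1 0) 0)
  [1] (λ.(λ.λ.0) (λ.(λ.λ.1 0) 0)) ((λ.λ.λ.1) (λ.(λ.λ.1 0) 0) (λ.(λ.λ.1 0) 0))
  [2] (λ.λ.0) (λ.(λ.λ.1 0) 0)
  [3] λ.0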